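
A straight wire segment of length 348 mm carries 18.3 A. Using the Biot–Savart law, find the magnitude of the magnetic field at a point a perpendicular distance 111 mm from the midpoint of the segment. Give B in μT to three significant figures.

B ≈ 27.8 μT

For a finite straight segment, B = (μ₀I/4πd)(sinθ₁ + sinθ₂), where θ₁, θ₂ are the angles from the perpendicular to each end.
The perpendicular from the point meets the wire at its midpoint, so each end is L/2 = 0.174 m away along the wire.
sinθ₁ = 0.174/√(0.174²+0.111²) = 0.8431; sinθ₂ = 0.174/√(0.174²+0.111²) = 0.8431.
B = (4π×10⁻⁷ × 18.3) / (4π × 0.111) × (0.8431 + 0.8431) = 2.78×10⁻⁵ T.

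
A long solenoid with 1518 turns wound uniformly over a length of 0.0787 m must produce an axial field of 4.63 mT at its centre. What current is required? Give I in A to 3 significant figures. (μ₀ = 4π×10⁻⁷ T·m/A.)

Inside a long solenoid B = μ₀nI with n = 1.929×10⁴ m⁻¹, so I = B/(μ₀n).
I = 4.63×10⁻³ / (4π×10⁻⁷ × 1.929×10⁴) = 0.191 A.

I ≈ 0.191 A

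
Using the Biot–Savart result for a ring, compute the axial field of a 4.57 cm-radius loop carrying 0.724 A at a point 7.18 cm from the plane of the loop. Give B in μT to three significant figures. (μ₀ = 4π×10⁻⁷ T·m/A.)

B ≈ 1.54 μT

On the axis of a circular loop, B = μ₀IR² / [2(R²+z²)^(3/2)].
R² + z² = (0.0457)² + (0.0718)² = 0.007244 m², and (R²+z²)^(3/2) = 6.17×10⁻⁴ m³.
B = (4π×10⁻⁷ × 0.724 × 0.002088) / (2 × 6.17×10⁻⁴) = 1.54×10⁻⁶ T.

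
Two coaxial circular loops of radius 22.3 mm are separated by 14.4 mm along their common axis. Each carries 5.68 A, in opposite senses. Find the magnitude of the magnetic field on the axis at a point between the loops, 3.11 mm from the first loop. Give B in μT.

B ≈ 41.8 μT

Each loop contributes B = μ₀IR²/[2(R²+z²)^(3/2)] on the axis, with z measured from that loop.
Loop 1 (z = 0.00311 m): B₁ = 1.55×10⁻⁴ T. Loop 2 (z = 0.01129 m): B₂ = 1.14×10⁻⁴ T.
The fields oppose: B = |B₁ − B₂| = 4.18×10⁻⁵ T.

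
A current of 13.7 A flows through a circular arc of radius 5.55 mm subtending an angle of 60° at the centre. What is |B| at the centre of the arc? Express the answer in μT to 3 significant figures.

The Biot–Savart field of a circular arc at its centre is B = μ₀Iφ/(4πR), with φ = 1.047 rad.
B = (4π×10⁻⁷ × 13.7 × 1.047) / (4π × 0.00555) = 2.58×10⁻⁴ T.

B ≈ 258 μT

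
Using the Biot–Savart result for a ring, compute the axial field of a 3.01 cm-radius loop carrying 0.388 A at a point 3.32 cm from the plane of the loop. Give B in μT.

B ≈ 2.45 μT

On the axis of a circular loop, B = μ₀IR² / [2(R²+z²)^(3/2)].
R² + z² = (0.0301)² + (0.0332)² = 0.002008 m², and (R²+z²)^(3/2) = 9.00×10⁻⁵ m³.
B = (4π×10⁻⁷ × 0.388 × 0.000906) / (2 × 9.00×10⁻⁵) = 2.45×10⁻⁶ T.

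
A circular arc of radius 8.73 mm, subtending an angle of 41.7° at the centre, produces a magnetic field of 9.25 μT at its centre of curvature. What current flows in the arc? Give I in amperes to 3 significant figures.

I ≈ 1.11 A

For a circular arc, B = μ₀Iφ/(4πR) with φ in radians; here φ = 0.7278 rad.
So I = 4πRB/(μ₀φ) = 4π × 0.00873 × 9.25×10⁻⁶ / (4π×10⁻⁷ × 0.7278) = 1.11 A.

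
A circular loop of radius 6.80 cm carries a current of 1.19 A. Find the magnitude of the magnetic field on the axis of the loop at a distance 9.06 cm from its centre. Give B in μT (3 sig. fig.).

On the axis of a circular loop, B = μ₀IR² / [2(R²+z²)^(3/2)].
R² + z² = (0.068)² + (0.0906)² = 0.01283 m², and (R²+z²)^(3/2) = 1.45×10⁻³ m³.
B = (4π×10⁻⁷ × 1.19 × 0.004624) / (2 × 1.45×10⁻³) = 2.38×10⁻⁶ T.

B ≈ 2.38 μT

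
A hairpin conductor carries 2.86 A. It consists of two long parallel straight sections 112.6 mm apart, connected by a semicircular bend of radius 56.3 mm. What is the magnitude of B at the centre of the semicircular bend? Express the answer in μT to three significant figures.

B ≈ 26.1 μT

The semicircular arc contributes B_arc = μ₀I·π/(4πR) = μ₀I/(4R) = 1.60×10⁻⁵ T.
Each semi-infinite lead is at perpendicular distance R = 0.0563 m from the centre, with the perpendicular foot at its near end, so it contributes μ₀I/(4πR); both point the same way, together 1.02×10⁻⁵ T.
Arc and leads all point the same direction: B = 1.60×10⁻⁵ + 1.02×10⁻⁵ = 2.61×10⁻⁵ T.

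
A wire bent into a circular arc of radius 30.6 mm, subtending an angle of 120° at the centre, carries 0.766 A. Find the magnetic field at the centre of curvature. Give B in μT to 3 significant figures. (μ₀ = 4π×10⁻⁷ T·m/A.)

B ≈ 5.24 μT

The Biot–Savart field of a circular arc at its centre is B = μ₀Iφ/(4πR), with φ = 2.094 rad.
B = (4π×10⁻⁷ × 0.766 × 2.094) / (4π × 0.0306) = 5.24×10⁻⁶ T.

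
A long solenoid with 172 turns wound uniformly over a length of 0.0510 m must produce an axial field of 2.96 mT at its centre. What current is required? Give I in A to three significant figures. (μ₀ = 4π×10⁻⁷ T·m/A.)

Inside a long solenoid B = μ₀nI with n = 3373 m⁻¹, so I = B/(μ₀n).
I = 2.96×10⁻³ / (4π×10⁻⁷ × 3373) = 0.698 A.

I ≈ 0.698 A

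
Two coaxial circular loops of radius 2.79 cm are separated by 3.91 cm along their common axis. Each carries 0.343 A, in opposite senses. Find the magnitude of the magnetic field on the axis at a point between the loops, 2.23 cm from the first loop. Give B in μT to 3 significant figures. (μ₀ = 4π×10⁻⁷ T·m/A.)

Each loop contributes B = μ₀IR²/[2(R²+z²)^(3/2)] on the axis, with z measured from that loop.
Loop 1 (z = 0.0223 m): B₁ = 3.68×10⁻⁶ T. Loop 2 (z = 0.0168 m): B₂ = 4.86×10⁻⁶ T.
The fields oppose: B = |B₁ − B₂| = 1.17×10⁻⁶ T.

B ≈ 1.17 μT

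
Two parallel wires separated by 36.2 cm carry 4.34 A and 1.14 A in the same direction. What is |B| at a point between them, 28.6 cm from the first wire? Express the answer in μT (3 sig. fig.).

B ≈ 0.0350 μT

Each long wire gives B = μ₀I/(2πd). Distances are d₁ = 0.286 m and d₂ = 0.076 m.
B₁ = 3.03×10⁻⁶ T, B₂ = 3.00×10⁻⁶ T.
Between parallel currents the two contributions point in opposite directions, so they subtract. B = |B₁ − B₂| = |3.03×10⁻⁶ − 3.00×10⁻⁶| = 3.50×10⁻⁸ T.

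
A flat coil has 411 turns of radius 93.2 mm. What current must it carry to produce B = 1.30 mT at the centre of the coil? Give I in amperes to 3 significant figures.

I ≈ 0.469 A

For an N-turn coil, B = Nμ₀I/(2R) with R = 0.0932 m, so I = 2RB/(Nμ₀) = 2 × 0.0932 × 1.30×10⁻³ / (411 × 4π×10⁻⁷) = 0.469 A.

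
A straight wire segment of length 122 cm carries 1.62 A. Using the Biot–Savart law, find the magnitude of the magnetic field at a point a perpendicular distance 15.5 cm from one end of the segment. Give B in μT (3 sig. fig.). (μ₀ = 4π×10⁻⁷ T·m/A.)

B ≈ 1.04 μT

For a finite straight segment, B = (μ₀I/4πd)(sinθ₁ + sinθ₂), where θ₁, θ₂ are the angles from the perpendicular to each end.
The perpendicular foot is at one end, so the two end-offsets along the wire are 0 and L = 1.22 m.
sinθ₁ = 0/√(0²+0.155²) = 0.0000; sinθ₂ = 1.22/√(1.22²+0.155²) = 0.9920.
B = (4π×10⁻⁷ × 1.62) / (4π × 0.155) × (0.0000 + 0.9920) = 1.04×10⁻⁶ T.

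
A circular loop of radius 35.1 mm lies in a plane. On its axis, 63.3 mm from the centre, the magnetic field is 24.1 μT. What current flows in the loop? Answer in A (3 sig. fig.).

On the axis of a loop, B = μ₀IR²/[2(R²+z²)^(3/2)], so I = 2B(R²+z²)^(3/2)/(μ₀R²).
R² + z² = 0.001232 + 0.004007 = 0.005239 m²; raised to 3/2 gives 3.79×10⁻⁴ m³.
I = 2 × 2.41×10⁻⁵ × 3.79×10⁻⁴ / (1.26×10⁻⁶ × 0.001232) = 11.8 A.

I ≈ 11.8 A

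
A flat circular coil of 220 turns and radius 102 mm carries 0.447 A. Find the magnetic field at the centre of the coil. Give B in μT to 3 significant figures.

For an N-turn flat coil, B = Nμ₀I/(2R) with R = 0.102 m.
B = 220 × 2.75×10⁻⁶ T = 6.06×10⁻⁴ T.

B ≈ 606 μT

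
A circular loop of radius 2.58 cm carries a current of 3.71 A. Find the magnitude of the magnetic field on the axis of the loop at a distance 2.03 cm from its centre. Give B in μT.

On the axis of a circular loop, B = μ₀IR² / [2(R²+z²)^(3/2)].
R² + z² = (0.0258)² + (0.0203)² = 0.001078 m², and (R²+z²)^(3/2) = 3.54×10⁻⁵ m³.
B = (4π×10⁻⁷ × 3.71 × 0.0006656) / (2 × 3.54×10⁻⁵) = 4.39×10⁻⁵ T.

B ≈ 43.9 μT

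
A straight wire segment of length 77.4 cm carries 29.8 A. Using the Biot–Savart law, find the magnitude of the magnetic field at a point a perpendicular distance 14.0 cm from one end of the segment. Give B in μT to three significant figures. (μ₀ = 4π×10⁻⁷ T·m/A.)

B ≈ 20.9 μT

For a finite straight segment, B = (μ₀I/4πd)(sinθ₁ + sinθ₂), where θ₁, θ₂ are the angles from the perpendicular to each end.
The perpendicular foot is at one end, so the two end-offsets along the wire are 0 and L = 0.774 m.
sinθ₁ = 0/√(0²+0.14²) = 0.0000; sinθ₂ = 0.774/√(0.774²+0.14²) = 0.9840.
B = (4π×10⁻⁷ × 29.8) / (4π × 0.14) × (0.0000 + 0.9840) = 2.09×10⁻⁵ T.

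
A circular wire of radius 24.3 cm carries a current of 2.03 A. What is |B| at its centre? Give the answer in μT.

At the centre of a circular loop the Biot–Savart law gives B = μ₀I/(2R).
B = (4π×10⁻⁷ × 2.03) / (2 × 0.243) = 5.25×10⁻⁶ T.

B ≈ 5.25 μT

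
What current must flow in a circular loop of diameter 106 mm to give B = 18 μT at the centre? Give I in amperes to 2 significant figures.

I ≈ 1.5 A

At the centre of a circular loop B = μ₀I/(2R), so I = 2RB/μ₀.
With R = 0.053 m, I = 2 × 0.053 × 1.80×10⁻⁵ / (4π×10⁻⁷) = 1.52 A.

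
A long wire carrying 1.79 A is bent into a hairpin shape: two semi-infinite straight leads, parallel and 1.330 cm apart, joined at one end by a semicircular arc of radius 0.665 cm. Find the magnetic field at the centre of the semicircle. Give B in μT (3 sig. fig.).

The semicircular arc contributes B_arc = μ₀I·π/(4πR) = μ₀I/(4R) = 8.46×10⁻⁵ T.
Each semi-infinite lead is at perpendicular distance R = 0.00665 m from the centre, with the perpendicular foot at its near end, so it contributes μ₀I/(4πR); both point the same way, together 5.38×10⁻⁵ T.
Arc and leads all point the same direction: B = 8.46×10⁻⁵ + 5.38×10⁻⁵ = 1.38×10⁻⁴ T.

B ≈ 138 μT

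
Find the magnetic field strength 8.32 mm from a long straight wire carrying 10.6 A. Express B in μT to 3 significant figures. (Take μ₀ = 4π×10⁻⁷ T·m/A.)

For an infinitely long straight wire, B = μ₀I/(2πd).
B = (4π×10⁻⁷ × 10.6) / (2π × 0.00832) = 2.55×10⁻⁴ T.

B ≈ 255 μT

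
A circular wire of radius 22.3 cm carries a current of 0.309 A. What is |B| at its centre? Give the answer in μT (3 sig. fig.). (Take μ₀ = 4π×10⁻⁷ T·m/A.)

B ≈ 0.871 μT

At the centre of a circular loop the Biot–Savart law gives B = μ₀I/(2R).
B = (4π×10⁻⁷ × 0.309) / (2 × 0.223) = 8.71×10⁻⁷ T.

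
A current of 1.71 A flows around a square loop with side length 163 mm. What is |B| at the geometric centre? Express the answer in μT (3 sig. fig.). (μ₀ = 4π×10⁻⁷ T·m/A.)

B ≈ 11.9 μT

Each side is a finite straight segment at perpendicular distance d = a/(2 tan(π/4)) = 0.0815 m from the centre, with end-angles ±π/4.
One side contributes B₁ = (μ₀I/4πd)·2 sin(π/4) = 2.97×10⁻⁶ T.
All 4 sides add in the same direction: B = 4 × 2.97×10⁻⁶ = 1.19×10⁻⁵ T.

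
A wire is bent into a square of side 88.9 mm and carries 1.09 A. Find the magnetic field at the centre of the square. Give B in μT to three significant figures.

B ≈ 13.9 μT

Each side is a finite straight segment at perpendicular distance d = a/(2 tan(π/4)) = 0.04445 m from the centre, with end-angles ±π/4.
One side contributes B₁ = (μ₀I/4πd)·2 sin(π/4) = 3.47×10⁻⁶ T.
All 4 sides add in the same direction: B = 4 × 3.47×10⁻⁶ = 1.39×10⁻⁵ T.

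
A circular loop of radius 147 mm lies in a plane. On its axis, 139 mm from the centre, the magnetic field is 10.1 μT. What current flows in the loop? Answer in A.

I ≈ 6.16 A

On the axis of a loop, B = μ₀IR²/[2(R²+z²)^(3/2)], so I = 2B(R²+z²)^(3/2)/(μ₀R²).
R² + z² = 0.02161 + 0.01932 = 0.04093 m²; raised to 3/2 gives 8.28×10⁻³ m³.
I = 2 × 1.01×10⁻⁵ × 8.28×10⁻³ / (1.26×10⁻⁶ × 0.02161) = 6.16 A.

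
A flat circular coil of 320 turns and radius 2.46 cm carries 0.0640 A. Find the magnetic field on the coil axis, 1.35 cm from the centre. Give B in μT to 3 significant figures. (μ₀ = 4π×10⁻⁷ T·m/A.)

For an N-turn flat coil, B = Nμ₀IR²/[2(R²+z²)^(3/2)] with R = 0.0246 m, z = 0.0135 m.
B = 320 × 1.10×10⁻⁶ T = 3.52×10⁻⁴ T.

B ≈ 352 μT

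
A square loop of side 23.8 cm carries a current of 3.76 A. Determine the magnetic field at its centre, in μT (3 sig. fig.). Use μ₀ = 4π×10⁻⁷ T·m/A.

Each side is a finite straight segment at perpendicular distance d = a/(2 tan(π/4)) = 0.119 m from the centre, with end-angles ±π/4.
One side contributes B₁ = (μ₀I/4πd)·2 sin(π/4) = 4.47×10⁻⁶ T.
All 4 sides add in the same direction: B = 4 × 4.47×10⁻⁶ = 1.79×10⁻⁵ T.

B ≈ 17.9 μT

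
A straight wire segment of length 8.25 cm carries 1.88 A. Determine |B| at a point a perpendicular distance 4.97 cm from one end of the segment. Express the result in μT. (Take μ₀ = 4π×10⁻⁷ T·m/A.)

For a finite straight segment, B = (μ₀I/4πd)(sinθ₁ + sinθ₂), where θ₁, θ₂ are the angles from the perpendicular to each end.
The perpendicular foot is at one end, so the two end-offsets along the wire are 0 and L = 0.0825 m.
sinθ₁ = 0/√(0²+0.0497²) = 0.0000; sinθ₂ = 0.0825/√(0.0825²+0.0497²) = 0.8566.
B = (4π×10⁻⁷ × 1.88) / (4π × 0.0497) × (0.0000 + 0.8566) = 3.24×10⁻⁶ T.

B ≈ 3.24 μT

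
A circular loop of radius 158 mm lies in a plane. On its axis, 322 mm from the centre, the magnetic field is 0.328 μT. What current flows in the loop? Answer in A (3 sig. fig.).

I ≈ 0.965 A

On the axis of a loop, B = μ₀IR²/[2(R²+z²)^(3/2)], so I = 2B(R²+z²)^(3/2)/(μ₀R²).
R² + z² = 0.02496 + 0.1037 = 0.1286 m²; raised to 3/2 gives 4.61×10⁻² m³.
I = 2 × 3.28×10⁻⁷ × 4.61×10⁻² / (1.26×10⁻⁶ × 0.02496) = 0.965 A.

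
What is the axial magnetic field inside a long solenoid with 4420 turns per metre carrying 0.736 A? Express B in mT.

B ≈ 4.09 mT

Inside a long solenoid, B = μ₀nI with n = 4420 turns/m.
B = 4π×10⁻⁷ × 4420 × 0.736 = 4.09×10⁻³ T.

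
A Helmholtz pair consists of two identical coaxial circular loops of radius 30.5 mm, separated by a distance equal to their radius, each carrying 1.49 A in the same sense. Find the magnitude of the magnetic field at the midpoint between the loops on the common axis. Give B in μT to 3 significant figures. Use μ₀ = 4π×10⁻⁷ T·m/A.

Each loop contributes B = μ₀IR²/[2(R²+z²)^(3/2)] on the axis, with z measured from that loop.
Loop 1 (z = 0.01525 m): B₁ = 2.20×10⁻⁵ T. Loop 2 (z = 0.01525 m): B₂ = 2.20×10⁻⁵ T.
The fields add: B = B₁ + B₂ = 4.39×10⁻⁵ T.

B ≈ 43.9 μT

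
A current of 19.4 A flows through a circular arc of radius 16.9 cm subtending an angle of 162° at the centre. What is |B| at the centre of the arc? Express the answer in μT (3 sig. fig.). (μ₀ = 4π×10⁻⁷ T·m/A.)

The Biot–Savart field of a circular arc at its centre is B = μ₀Iφ/(4πR), with φ = 2.827 rad.
B = (4π×10⁻⁷ × 19.4 × 2.827) / (4π × 0.169) = 3.25×10⁻⁵ T.

B ≈ 32.5 μT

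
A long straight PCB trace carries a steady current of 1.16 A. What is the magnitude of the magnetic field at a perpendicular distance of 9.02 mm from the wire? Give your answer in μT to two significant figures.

B ≈ 26 μT

For an infinitely long straight wire, B = μ₀I/(2πd).
B = (4π×10⁻⁷ × 1.16) / (2π × 0.00902) = 2.57×10⁻⁵ T.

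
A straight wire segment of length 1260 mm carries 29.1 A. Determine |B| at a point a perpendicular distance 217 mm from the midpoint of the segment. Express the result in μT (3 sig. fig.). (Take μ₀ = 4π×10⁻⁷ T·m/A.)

For a finite straight segment, B = (μ₀I/4πd)(sinθ₁ + sinθ₂), where θ₁, θ₂ are the angles from the perpendicular to each end.
The perpendicular from the point meets the wire at its midpoint, so each end is L/2 = 0.63 m away along the wire.
sinθ₁ = 0.63/√(0.63²+0.217²) = 0.9455; sinθ₂ = 0.63/√(0.63²+0.217²) = 0.9455.
B = (4π×10⁻⁷ × 29.1) / (4π × 0.217) × (0.9455 + 0.9455) = 2.54×10⁻⁵ T.

B ≈ 25.4 μT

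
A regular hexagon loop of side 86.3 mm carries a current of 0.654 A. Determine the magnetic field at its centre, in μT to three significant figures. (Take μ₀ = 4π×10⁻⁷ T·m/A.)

B ≈ 5.25 μT

Each side is a finite straight segment at perpendicular distance d = a/(2 tan(π/6)) = 0.07474 m from the centre, with end-angles ±π/6.
One side contributes B₁ = (μ₀I/4πd)·2 sin(π/6) = 8.75×10⁻⁷ T.
All 6 sides add in the same direction: B = 6 × 8.75×10⁻⁷ = 5.25×10⁻⁶ T.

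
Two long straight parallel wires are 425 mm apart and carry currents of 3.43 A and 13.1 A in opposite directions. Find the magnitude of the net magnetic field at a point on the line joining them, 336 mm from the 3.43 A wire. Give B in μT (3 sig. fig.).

B ≈ 31.5 μT

Each long wire gives B = μ₀I/(2πd). Distances are d₁ = 0.336 m and d₂ = 0.089 m.
B₁ = 2.04×10⁻⁶ T, B₂ = 2.94×10⁻⁵ T.
Between antiparallel currents both contributions point the same way, so they add. B = B₁ + B₂ = 2.04×10⁻⁶ + 2.94×10⁻⁵ = 3.15×10⁻⁵ T.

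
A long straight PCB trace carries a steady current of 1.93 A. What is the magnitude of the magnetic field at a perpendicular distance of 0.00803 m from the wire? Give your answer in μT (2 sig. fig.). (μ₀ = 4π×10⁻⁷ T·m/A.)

B ≈ 48 μT

For an infinitely long straight wire, B = μ₀I/(2πd).
B = (4π×10⁻⁷ × 1.93) / (2π × 0.00803) = 4.81×10⁻⁵ T.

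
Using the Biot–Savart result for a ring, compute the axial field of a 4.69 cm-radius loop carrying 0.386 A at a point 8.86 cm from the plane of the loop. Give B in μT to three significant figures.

On the axis of a circular loop, B = μ₀IR² / [2(R²+z²)^(3/2)].
R² + z² = (0.0469)² + (0.0886)² = 0.01005 m², and (R²+z²)^(3/2) = 1.01×10⁻³ m³.
B = (4π×10⁻⁷ × 0.386 × 0.0022) / (2 × 1.01×10⁻³) = 5.30×10⁻⁷ T.

B ≈ 0.530 μT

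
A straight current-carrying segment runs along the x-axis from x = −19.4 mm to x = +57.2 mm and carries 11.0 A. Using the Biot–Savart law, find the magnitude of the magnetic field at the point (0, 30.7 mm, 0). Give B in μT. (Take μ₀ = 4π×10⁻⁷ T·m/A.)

For a finite straight segment, B = (μ₀I/4πd)(sinθ₁ + sinθ₂), where θ₁, θ₂ are the angles from the perpendicular to each end.
The perpendicular distance is d = 0.0307 m; the end-offsets along the wire are a = 0.0194 m and b = 0.0572 m.
sinθ₁ = 0.0194/√(0.0194²+0.0307²) = 0.5342; sinθ₂ = 0.0572/√(0.0572²+0.0307²) = 0.8811.
B = (4π×10⁻⁷ × 11.0) / (4π × 0.0307) × (0.5342 + 0.8811) = 5.07×10⁻⁵ T.

B ≈ 50.7 μT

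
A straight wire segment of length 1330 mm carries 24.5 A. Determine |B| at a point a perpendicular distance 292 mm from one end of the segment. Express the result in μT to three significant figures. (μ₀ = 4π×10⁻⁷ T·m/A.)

B ≈ 8.20 μT

For a finite straight segment, B = (μ₀I/4πd)(sinθ₁ + sinθ₂), where θ₁, θ₂ are the angles from the perpendicular to each end.
The perpendicular foot is at one end, so the two end-offsets along the wire are 0 and L = 1.33 m.
sinθ₁ = 0/√(0²+0.292²) = 0.0000; sinθ₂ = 1.33/√(1.33²+0.292²) = 0.9767.
B = (4π×10⁻⁷ × 24.5) / (4π × 0.292) × (0.0000 + 0.9767) = 8.20×10⁻⁶ T.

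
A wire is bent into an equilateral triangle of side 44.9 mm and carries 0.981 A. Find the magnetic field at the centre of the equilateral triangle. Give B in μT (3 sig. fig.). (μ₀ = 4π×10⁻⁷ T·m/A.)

B ≈ 39.3 μT

Each side is a finite straight segment at perpendicular distance d = a/(2 tan(π/3)) = 0.01296 m from the centre, with end-angles ±π/3.
One side contributes B₁ = (μ₀I/4πd)·2 sin(π/3) = 1.31×10⁻⁵ T.
All 3 sides add in the same direction: B = 3 × 1.31×10⁻⁵ = 3.93×10⁻⁵ T.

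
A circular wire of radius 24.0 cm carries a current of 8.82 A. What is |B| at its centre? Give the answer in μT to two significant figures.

At the centre of a circular loop the Biot–Savart law gives B = μ₀I/(2R).
B = (4π×10⁻⁷ × 8.82) / (2 × 0.24) = 2.31×10⁻⁵ T.

B ≈ 23 μT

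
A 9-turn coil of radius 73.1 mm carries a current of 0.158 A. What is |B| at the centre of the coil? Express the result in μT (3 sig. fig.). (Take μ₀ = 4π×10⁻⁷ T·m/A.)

For an N-turn flat coil, B = Nμ₀I/(2R) with R = 0.0731 m.
B = 9 × 1.36×10⁻⁶ T = 1.22×10⁻⁵ T.

B ≈ 12.2 μT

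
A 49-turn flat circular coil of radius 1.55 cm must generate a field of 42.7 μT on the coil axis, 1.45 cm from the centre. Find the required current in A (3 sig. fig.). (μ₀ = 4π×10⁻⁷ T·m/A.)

For an N-turn coil, B = Nμ₀IR²/[2(R²+z²)^(3/2)] with R = 0.0155 m, z = 0.0145 m, so I = 2B(R²+z²)^(3/2)/(Nμ₀R²) = 2 × 4.27×10⁻⁵ × 9.56×10⁻⁶ / (49 × 4π×10⁻⁷ × 0.0002403) = 5.52×10⁻² A.

I ≈ 0.0552 A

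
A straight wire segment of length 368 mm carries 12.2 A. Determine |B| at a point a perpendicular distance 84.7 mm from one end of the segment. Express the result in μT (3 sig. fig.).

For a finite straight segment, B = (μ₀I/4πd)(sinθ₁ + sinθ₂), where θ₁, θ₂ are the angles from the perpendicular to each end.
The perpendicular foot is at one end, so the two end-offsets along the wire are 0 and L = 0.368 m.
sinθ₁ = 0/√(0²+0.0847²) = 0.0000; sinθ₂ = 0.368/√(0.368²+0.0847²) = 0.9745.
B = (4π×10⁻⁷ × 12.2) / (4π × 0.0847) × (0.0000 + 0.9745) = 1.40×10⁻⁵ T.

B ≈ 14.0 μT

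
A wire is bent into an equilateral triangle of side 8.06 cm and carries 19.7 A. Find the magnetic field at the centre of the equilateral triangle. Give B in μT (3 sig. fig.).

B ≈ 440 μT

Each side is a finite straight segment at perpendicular distance d = a/(2 tan(π/3)) = 0.02327 m from the centre, with end-angles ±π/3.
One side contributes B₁ = (μ₀I/4πd)·2 sin(π/3) = 1.47×10⁻⁴ T.
All 3 sides add in the same direction: B = 3 × 1.47×10⁻⁴ = 4.40×10⁻⁴ T.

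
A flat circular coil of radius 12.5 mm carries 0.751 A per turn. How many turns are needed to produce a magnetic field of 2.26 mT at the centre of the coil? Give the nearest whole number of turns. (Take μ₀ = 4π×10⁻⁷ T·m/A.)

For an N-turn coil, B = Nμ₀I/(2R). A single turn gives B₁ = 3.77×10⁻⁵ T with R = 0.0125 m.
N = B/B₁ = 2.26×10⁻³ / 3.77×10⁻⁵ = 59.87.

N = 60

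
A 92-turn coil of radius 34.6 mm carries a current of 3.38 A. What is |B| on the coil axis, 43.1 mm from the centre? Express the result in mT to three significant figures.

B ≈ 1.39 mT

For an N-turn flat coil, B = Nμ₀IR²/[2(R²+z²)^(3/2)] with R = 0.0346 m, z = 0.0431 m.
B = 92 × 1.51×10⁻⁵ T = 1.39×10⁻³ T.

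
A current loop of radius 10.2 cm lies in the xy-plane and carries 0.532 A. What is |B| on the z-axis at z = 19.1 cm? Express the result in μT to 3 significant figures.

On the axis of a circular loop, B = μ₀IR² / [2(R²+z²)^(3/2)].
R² + z² = (0.102)² + (0.191)² = 0.04689 m², and (R²+z²)^(3/2) = 1.02×10⁻² m³.
B = (4π×10⁻⁷ × 0.532 × 0.0104) / (2 × 1.02×10⁻²) = 3.43×10⁻⁷ T.

B ≈ 0.343 μT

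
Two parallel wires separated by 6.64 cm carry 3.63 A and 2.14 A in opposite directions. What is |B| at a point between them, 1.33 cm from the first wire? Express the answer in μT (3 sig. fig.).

Each long wire gives B = μ₀I/(2πd). Distances are d₁ = 0.0133 m and d₂ = 0.0531 m.
B₁ = 5.46×10⁻⁵ T, B₂ = 8.06×10⁻⁶ T.
Between antiparallel currents both contributions point the same way, so they add. B = B₁ + B₂ = 5.46×10⁻⁵ + 8.06×10⁻⁶ = 6.26×10⁻⁵ T.

B ≈ 62.6 μT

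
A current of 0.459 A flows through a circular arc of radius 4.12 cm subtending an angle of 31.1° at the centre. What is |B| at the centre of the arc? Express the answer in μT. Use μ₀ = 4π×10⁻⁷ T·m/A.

B ≈ 0.605 μT

The Biot–Savart field of a circular arc at its centre is B = μ₀Iφ/(4πR), with φ = 0.5428 rad.
B = (4π×10⁻⁷ × 0.459 × 0.5428) / (4π × 0.0412) = 6.05×10⁻⁷ T.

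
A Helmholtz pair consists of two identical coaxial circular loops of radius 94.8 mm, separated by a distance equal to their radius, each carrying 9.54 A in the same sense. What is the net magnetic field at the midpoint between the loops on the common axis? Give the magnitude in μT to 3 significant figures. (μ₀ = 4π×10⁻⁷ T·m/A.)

B ≈ 90.5 μT

Each loop contributes B = μ₀IR²/[2(R²+z²)^(3/2)] on the axis, with z measured from that loop.
Loop 1 (z = 0.0474 m): B₁ = 4.52×10⁻⁵ T. Loop 2 (z = 0.0474 m): B₂ = 4.52×10⁻⁵ T.
The fields add: B = B₁ + B₂ = 9.05×10⁻⁵ T.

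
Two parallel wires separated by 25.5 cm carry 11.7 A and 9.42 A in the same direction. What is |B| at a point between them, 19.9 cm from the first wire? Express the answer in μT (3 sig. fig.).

Each long wire gives B = μ₀I/(2πd). Distances are d₁ = 0.199 m and d₂ = 0.056 m.
B₁ = 1.18×10⁻⁵ T, B₂ = 3.36×10⁻⁵ T.
Between parallel currents the two contributions point in opposite directions, so they subtract. B = |B₁ − B₂| = |1.18×10⁻⁵ − 3.36×10⁻⁵| = 2.19×10⁻⁵ T.

B ≈ 21.9 μT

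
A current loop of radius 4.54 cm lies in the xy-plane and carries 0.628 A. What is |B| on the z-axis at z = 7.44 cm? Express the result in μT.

On the axis of a circular loop, B = μ₀IR² / [2(R²+z²)^(3/2)].
R² + z² = (0.0454)² + (0.0744)² = 0.007597 m², and (R²+z²)^(3/2) = 6.62×10⁻⁴ m³.
B = (4π×10⁻⁷ × 0.628 × 0.002061) / (2 × 6.62×10⁻⁴) = 1.23×10⁻⁶ T.

B ≈ 1.23 μT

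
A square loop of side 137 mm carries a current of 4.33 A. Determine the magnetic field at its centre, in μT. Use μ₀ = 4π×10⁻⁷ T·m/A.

B ≈ 35.8 μT

Each side is a finite straight segment at perpendicular distance d = a/(2 tan(π/4)) = 0.0685 m from the centre, with end-angles ±π/4.
One side contributes B₁ = (μ₀I/4πd)·2 sin(π/4) = 8.94×10⁻⁶ T.
All 4 sides add in the same direction: B = 4 × 8.94×10⁻⁶ = 3.58×10⁻⁵ T.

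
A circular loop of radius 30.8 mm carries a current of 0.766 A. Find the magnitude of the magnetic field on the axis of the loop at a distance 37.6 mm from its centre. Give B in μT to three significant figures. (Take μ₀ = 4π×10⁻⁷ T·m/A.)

B ≈ 3.98 μT

On the axis of a circular loop, B = μ₀IR² / [2(R²+z²)^(3/2)].
R² + z² = (0.0308)² + (0.0376)² = 0.002362 m², and (R²+z²)^(3/2) = 1.15×10⁻⁴ m³.
B = (4π×10⁻⁷ × 0.766 × 0.0009486) / (2 × 1.15×10⁻⁴) = 3.98×10⁻⁶ T.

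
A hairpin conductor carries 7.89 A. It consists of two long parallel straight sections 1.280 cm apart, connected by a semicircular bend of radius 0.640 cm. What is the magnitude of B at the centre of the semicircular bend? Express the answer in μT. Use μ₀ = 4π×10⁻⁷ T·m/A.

The semicircular arc contributes B_arc = μ₀I·π/(4πR) = μ₀I/(4R) = 3.87×10⁻⁴ T.
Each semi-infinite lead is at perpendicular distance R = 0.0064 m from the centre, with the perpendicular foot at its near end, so it contributes μ₀I/(4πR); both point the same way, together 2.47×10⁻⁴ T.
Arc and leads all point the same direction: B = 3.87×10⁻⁴ + 2.47×10⁻⁴ = 6.34×10⁻⁴ T.

B ≈ 634 μT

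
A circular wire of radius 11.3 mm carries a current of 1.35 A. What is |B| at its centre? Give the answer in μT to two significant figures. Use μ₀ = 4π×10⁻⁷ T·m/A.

B ≈ 75 μT

At the centre of a circular loop the Biot–Savart law gives B = μ₀I/(2R).
B = (4π×10⁻⁷ × 1.35) / (2 × 0.0113) = 7.51×10⁻⁵ T.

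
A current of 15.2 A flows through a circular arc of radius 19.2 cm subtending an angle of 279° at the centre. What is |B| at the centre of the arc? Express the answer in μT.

The Biot–Savart field of a circular arc at its centre is B = μ₀Iφ/(4πR), with φ = 4.869 rad.
B = (4π×10⁻⁷ × 15.2 × 4.869) / (4π × 0.192) = 3.85×10⁻⁵ T.

B ≈ 38.5 μT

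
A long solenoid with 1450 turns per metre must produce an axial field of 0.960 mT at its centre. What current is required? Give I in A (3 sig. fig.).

Inside a long solenoid B = μ₀nI with n = 1450 m⁻¹, so I = B/(μ₀n).
I = 9.60×10⁻⁴ / (4π×10⁻⁷ × 1450) = 0.527 A.

I ≈ 0.527 A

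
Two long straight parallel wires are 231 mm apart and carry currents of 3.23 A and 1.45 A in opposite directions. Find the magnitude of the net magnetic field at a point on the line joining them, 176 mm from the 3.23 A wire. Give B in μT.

B ≈ 8.94 μT

Each long wire gives B = μ₀I/(2πd). Distances are d₁ = 0.176 m and d₂ = 0.055 m.
B₁ = 3.67×10⁻⁶ T, B₂ = 5.27×10⁻⁶ T.
Between antiparallel currents both contributions point the same way, so they add. B = B₁ + B₂ = 3.67×10⁻⁶ + 5.27×10⁻⁶ = 8.94×10⁻⁶ T.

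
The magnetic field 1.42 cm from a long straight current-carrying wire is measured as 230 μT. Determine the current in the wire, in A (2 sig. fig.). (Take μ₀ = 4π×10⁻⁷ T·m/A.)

For a long straight wire B = μ₀I/(2πd), so I = 2πdB/μ₀.
I = 2π × 0.0142 × 2.30×10⁻⁴ / (4π×10⁻⁷) = 16.3 A.

I ≈ 16 A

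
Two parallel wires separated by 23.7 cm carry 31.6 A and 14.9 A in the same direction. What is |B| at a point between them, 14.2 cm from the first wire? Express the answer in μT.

B ≈ 13.1 μT

Each long wire gives B = μ₀I/(2πd). Distances are d₁ = 0.142 m and d₂ = 0.095 m.
B₁ = 4.45×10⁻⁵ T, B₂ = 3.14×10⁻⁵ T.
Between parallel currents the two contributions point in opposite directions, so they subtract. B = |B₁ − B₂| = |4.45×10⁻⁵ − 3.14×10⁻⁵| = 1.31×10⁻⁵ T.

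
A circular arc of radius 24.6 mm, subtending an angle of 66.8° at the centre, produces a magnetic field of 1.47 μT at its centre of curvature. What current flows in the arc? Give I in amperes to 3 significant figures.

For a circular arc, B = μ₀Iφ/(4πR) with φ in radians; here φ = 1.166 rad.
So I = 4πRB/(μ₀φ) = 4π × 0.0246 × 1.47×10⁻⁶ / (4π×10⁻⁷ × 1.166) = 0.310 A.

I ≈ 0.310 A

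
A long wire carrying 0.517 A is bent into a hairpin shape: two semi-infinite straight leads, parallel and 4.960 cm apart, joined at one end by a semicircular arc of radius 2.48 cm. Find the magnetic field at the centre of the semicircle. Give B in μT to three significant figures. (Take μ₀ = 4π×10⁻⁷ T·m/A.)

B ≈ 10.7 μT

The semicircular arc contributes B_arc = μ₀I·π/(4πR) = μ₀I/(4R) = 6.55×10⁻⁶ T.
Each semi-infinite lead is at perpendicular distance R = 0.0248 m from the centre, with the perpendicular foot at its near end, so it contributes μ₀I/(4πR); both point the same way, together 4.17×10⁻⁶ T.
Arc and leads all point the same direction: B = 6.55×10⁻⁶ + 4.17×10⁻⁶ = 1.07×10⁻⁵ T.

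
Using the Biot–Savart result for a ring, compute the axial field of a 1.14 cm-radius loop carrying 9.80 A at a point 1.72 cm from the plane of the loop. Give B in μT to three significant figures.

B ≈ 91.1 μT

On the axis of a circular loop, B = μ₀IR² / [2(R²+z²)^(3/2)].
R² + z² = (0.0114)² + (0.0172)² = 0.0004258 m², and (R²+z²)^(3/2) = 8.79×10⁻⁶ m³.
B = (4π×10⁻⁷ × 9.80 × 0.00013) / (2 × 8.79×10⁻⁶) = 9.11×10⁻⁵ T.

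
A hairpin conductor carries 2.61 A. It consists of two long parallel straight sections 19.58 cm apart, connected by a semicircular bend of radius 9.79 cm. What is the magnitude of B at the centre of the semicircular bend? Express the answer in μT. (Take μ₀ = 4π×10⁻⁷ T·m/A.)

B ≈ 13.7 μT

The semicircular arc contributes B_arc = μ₀I·π/(4πR) = μ₀I/(4R) = 8.38×10⁻⁶ T.
Each semi-infinite lead is at perpendicular distance R = 0.0979 m from the centre, with the perpendicular foot at its near end, so it contributes μ₀I/(4πR); both point the same way, together 5.33×10⁻⁶ T.
Arc and leads all point the same direction: B = 8.38×10⁻⁶ + 5.33×10⁻⁶ = 1.37×10⁻⁵ T.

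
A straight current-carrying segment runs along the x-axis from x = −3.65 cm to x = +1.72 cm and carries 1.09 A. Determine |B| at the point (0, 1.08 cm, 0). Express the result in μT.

B ≈ 18.2 μT

For a finite straight segment, B = (μ₀I/4πd)(sinθ₁ + sinθ₂), where θ₁, θ₂ are the angles from the perpendicular to each end.
The perpendicular distance is d = 0.0108 m; the end-offsets along the wire are a = 0.0365 m and b = 0.0172 m.
sinθ₁ = 0.0365/√(0.0365²+0.0108²) = 0.9589; sinθ₂ = 0.0172/√(0.0172²+0.0108²) = 0.8469.
B = (4π×10⁻⁷ × 1.09) / (4π × 0.0108) × (0.9589 + 0.8469) = 1.82×10⁻⁵ T.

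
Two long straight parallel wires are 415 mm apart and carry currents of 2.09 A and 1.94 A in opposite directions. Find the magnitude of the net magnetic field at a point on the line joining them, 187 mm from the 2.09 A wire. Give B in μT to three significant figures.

B ≈ 3.94 μT

Each long wire gives B = μ₀I/(2πd). Distances are d₁ = 0.187 m and d₂ = 0.228 m.
B₁ = 2.24×10⁻⁶ T, B₂ = 1.70×10⁻⁶ T.
Between antiparallel currents both contributions point the same way, so they add. B = B₁ + B₂ = 2.24×10⁻⁶ + 1.70×10⁻⁶ = 3.94×10⁻⁶ T.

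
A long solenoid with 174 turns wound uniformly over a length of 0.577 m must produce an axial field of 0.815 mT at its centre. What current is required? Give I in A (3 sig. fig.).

I ≈ 2.15 A

Inside a long solenoid B = μ₀nI with n = 301.6 m⁻¹, so I = B/(μ₀n).
I = 8.15×10⁻⁴ / (4π×10⁻⁷ × 301.6) = 2.15 A.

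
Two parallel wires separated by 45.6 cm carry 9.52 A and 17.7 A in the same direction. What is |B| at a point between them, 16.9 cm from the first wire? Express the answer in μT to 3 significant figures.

Each long wire gives B = μ₀I/(2πd). Distances are d₁ = 0.169 m and d₂ = 0.287 m.
B₁ = 1.13×10⁻⁵ T, B₂ = 1.23×10⁻⁵ T.
Between parallel currents the two contributions point in opposite directions, so they subtract. B = |B₁ − B₂| = |1.13×10⁻⁵ − 1.23×10⁻⁵| = 1.07×10⁻⁶ T.

B ≈ 1.07 μT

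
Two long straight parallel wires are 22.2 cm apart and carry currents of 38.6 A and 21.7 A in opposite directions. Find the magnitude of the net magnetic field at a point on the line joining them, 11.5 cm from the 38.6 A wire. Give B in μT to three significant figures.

B ≈ 108 μT

Each long wire gives B = μ₀I/(2πd). Distances are d₁ = 0.115 m and d₂ = 0.107 m.
B₁ = 6.71×10⁻⁵ T, B₂ = 4.06×10⁻⁵ T.
Between antiparallel currents both contributions point the same way, so they add. B = B₁ + B₂ = 6.71×10⁻⁵ + 4.06×10⁻⁵ = 1.08×10⁻⁴ T.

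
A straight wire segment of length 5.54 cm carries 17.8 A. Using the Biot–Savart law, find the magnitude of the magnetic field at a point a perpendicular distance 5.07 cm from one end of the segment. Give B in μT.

For a finite straight segment, B = (μ₀I/4πd)(sinθ₁ + sinθ₂), where θ₁, θ₂ are the angles from the perpendicular to each end.
The perpendicular foot is at one end, so the two end-offsets along the wire are 0 and L = 0.0554 m.
sinθ₁ = 0/√(0²+0.0507²) = 0.0000; sinθ₂ = 0.0554/√(0.0554²+0.0507²) = 0.7377.
B = (4π×10⁻⁷ × 17.8) / (4π × 0.0507) × (0.0000 + 0.7377) = 2.59×10⁻⁵ T.

B ≈ 25.9 μT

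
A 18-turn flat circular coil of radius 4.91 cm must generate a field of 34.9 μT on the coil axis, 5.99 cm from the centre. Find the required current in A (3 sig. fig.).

For an N-turn coil, B = Nμ₀IR²/[2(R²+z²)^(3/2)] with R = 0.0491 m, z = 0.0599 m, so I = 2B(R²+z²)^(3/2)/(Nμ₀R²) = 2 × 3.49×10⁻⁵ × 4.65×10⁻⁴ / (18 × 4π×10⁻⁷ × 0.002411) = 0.595 A.

I ≈ 0.595 A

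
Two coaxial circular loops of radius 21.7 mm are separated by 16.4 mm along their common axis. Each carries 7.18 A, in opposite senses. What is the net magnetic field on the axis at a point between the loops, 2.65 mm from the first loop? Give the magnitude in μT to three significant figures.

Each loop contributes B = μ₀IR²/[2(R²+z²)^(3/2)] on the axis, with z measured from that loop.
Loop 1 (z = 0.00265 m): B₁ = 2.03×10⁻⁴ T. Loop 2 (z = 0.01375 m): B₂ = 1.25×10⁻⁴ T.
The fields oppose: B = |B₁ − B₂| = 7.80×10⁻⁵ T.

B ≈ 78.0 μT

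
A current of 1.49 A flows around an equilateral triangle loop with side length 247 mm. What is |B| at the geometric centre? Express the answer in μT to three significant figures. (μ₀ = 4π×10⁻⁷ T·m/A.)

B ≈ 10.9 μT

Each side is a finite straight segment at perpendicular distance d = a/(2 tan(π/3)) = 0.0713 m from the centre, with end-angles ±π/3.
One side contributes B₁ = (μ₀I/4πd)·2 sin(π/3) = 3.62×10⁻⁶ T.
All 3 sides add in the same direction: B = 3 × 3.62×10⁻⁶ = 1.09×10⁻⁵ T.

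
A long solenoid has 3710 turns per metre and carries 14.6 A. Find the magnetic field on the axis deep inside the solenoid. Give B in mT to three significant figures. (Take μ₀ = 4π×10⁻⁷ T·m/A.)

Inside a long solenoid, B = μ₀nI with n = 3710 turns/m.
B = 4π×10⁻⁷ × 3710 × 14.6 = 6.81×10⁻² T.

B ≈ 68.1 mT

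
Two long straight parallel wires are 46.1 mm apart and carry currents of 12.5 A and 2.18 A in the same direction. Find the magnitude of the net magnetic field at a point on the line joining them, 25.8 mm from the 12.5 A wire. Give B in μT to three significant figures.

Each long wire gives B = μ₀I/(2πd). Distances are d₁ = 0.0258 m and d₂ = 0.0203 m.
B₁ = 9.69×10⁻⁵ T, B₂ = 2.15×10⁻⁵ T.
Between parallel currents the two contributions point in opposite directions, so they subtract. B = |B₁ − B₂| = |9.69×10⁻⁵ − 2.15×10⁻⁵| = 7.54×10⁻⁵ T.

B ≈ 75.4 μT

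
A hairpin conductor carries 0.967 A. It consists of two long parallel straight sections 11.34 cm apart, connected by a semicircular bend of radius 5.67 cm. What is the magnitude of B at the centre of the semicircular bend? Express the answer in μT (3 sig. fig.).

The semicircular arc contributes B_arc = μ₀I·π/(4πR) = μ₀I/(4R) = 5.36×10⁻⁶ T.
Each semi-infinite lead is at perpendicular distance R = 0.0567 m from the centre, with the perpendicular foot at its near end, so it contributes μ₀I/(4πR); both point the same way, together 3.41×10⁻⁶ T.
Arc and leads all point the same direction: B = 5.36×10⁻⁶ + 3.41×10⁻⁶ = 8.77×10⁻⁶ T.

B ≈ 8.77 μT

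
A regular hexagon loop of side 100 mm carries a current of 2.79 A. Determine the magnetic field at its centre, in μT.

B ≈ 19.3 μT

Each side is a finite straight segment at perpendicular distance d = a/(2 tan(π/6)) = 0.0866 m from the centre, with end-angles ±π/6.
One side contributes B₁ = (μ₀I/4πd)·2 sin(π/6) = 3.22×10⁻⁶ T.
All 6 sides add in the same direction: B = 6 × 3.22×10⁻⁶ = 1.93×10⁻⁵ T.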